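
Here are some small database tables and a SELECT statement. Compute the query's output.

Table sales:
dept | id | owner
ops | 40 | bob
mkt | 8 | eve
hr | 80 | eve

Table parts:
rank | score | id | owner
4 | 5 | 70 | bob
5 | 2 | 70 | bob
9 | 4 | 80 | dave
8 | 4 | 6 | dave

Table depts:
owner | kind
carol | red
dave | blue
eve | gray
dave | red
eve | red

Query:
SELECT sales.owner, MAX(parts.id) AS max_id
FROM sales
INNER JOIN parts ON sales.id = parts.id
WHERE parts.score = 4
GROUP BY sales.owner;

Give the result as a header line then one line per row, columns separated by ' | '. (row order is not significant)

== RESULT ==
sales.owner | max_id
eve | 80

Derivation:
After JOIN parts (1 rows):
sales.dept | sales.id | sales.owner | parts.rank | parts.score | parts.id | parts.owner
hr | 80 | eve | 9 | 4 | 80 | dave
After WHERE (1 rows):
sales.dept | sales.id | sales.owner | parts.rank | parts.score | parts.id | parts.owner
hr | 80 | eve | 9 | 4 | 80 | dave
After GROUP BY (1 rows):
sales.owner | max_id
eve | 80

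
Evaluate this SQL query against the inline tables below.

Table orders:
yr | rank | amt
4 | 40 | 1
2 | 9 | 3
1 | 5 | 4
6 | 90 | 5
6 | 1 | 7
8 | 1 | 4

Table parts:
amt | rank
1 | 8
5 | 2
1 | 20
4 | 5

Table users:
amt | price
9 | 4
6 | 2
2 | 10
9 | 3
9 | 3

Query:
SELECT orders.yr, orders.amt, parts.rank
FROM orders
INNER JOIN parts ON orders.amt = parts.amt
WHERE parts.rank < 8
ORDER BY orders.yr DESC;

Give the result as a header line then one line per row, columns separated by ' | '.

After JOIN parts (5 rows):
orders.yr | orders.rank | orders.amt | parts.amt | parts.rank
4 | 40 | 1 | 1 | 8
4 | 40 | 1 | 1 | 20
1 | 5 | 4 | 4 | 5
6 | 90 | 5 | 5 | 2
8 | 1 | 4 | 4 | 5
After WHERE (3 rows):
orders.yr | orders.rank | orders.amt | parts.amt | parts.rank
1 | 5 | 4 | 4 | 5
6 | 90 | 5 | 5 | 2
8 | 1 | 4 | 4 | 5
After SELECT (3 rows):
orders.yr | orders.amt | parts.rank
1 | 4 | 5
6 | 5 | 2
8 | 4 | 5
After ORDER BY (3 rows):
orders.yr | orders.amt | parts.rank
8 | 4 | 5
6 | 5 | 2
1 | 4 | 5

== RESULT ==
orders.yr | orders.amt | parts.rank
8 | 4 | 5
6 | 5 | 2
1 | 4 | 5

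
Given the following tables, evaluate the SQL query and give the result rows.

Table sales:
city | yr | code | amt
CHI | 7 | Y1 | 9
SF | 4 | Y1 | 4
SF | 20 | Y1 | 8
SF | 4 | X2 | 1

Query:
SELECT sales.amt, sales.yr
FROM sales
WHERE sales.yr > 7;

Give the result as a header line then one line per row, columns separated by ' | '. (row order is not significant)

After WHERE (1 rows):
sales.city | sales.yr | sales.code | sales.amt
SF | 20 | Y1 | 8
After SELECT (1 rows):
sales.amt | sales.yr
8 | 20

== RESULT ==
sales.amt | sales.yr
8 | 20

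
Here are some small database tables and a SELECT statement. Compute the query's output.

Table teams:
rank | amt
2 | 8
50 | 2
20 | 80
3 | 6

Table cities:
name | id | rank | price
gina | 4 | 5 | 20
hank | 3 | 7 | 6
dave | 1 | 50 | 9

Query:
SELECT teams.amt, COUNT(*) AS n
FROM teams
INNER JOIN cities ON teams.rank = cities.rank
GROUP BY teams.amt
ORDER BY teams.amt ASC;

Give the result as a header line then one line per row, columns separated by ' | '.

After JOIN cities (1 rows):
teams.rank | teams.amt | cities.name | cities.id | cities.rank | cities.price
50 | 2 | dave | 1 | 50 | 9
After GROUP BY (1 rows):
teams.amt | n
2 | 1
After ORDER BY (1 rows):
teams.amt | n
2 | 1

== RESULT ==
teams.amt | n
2 | 1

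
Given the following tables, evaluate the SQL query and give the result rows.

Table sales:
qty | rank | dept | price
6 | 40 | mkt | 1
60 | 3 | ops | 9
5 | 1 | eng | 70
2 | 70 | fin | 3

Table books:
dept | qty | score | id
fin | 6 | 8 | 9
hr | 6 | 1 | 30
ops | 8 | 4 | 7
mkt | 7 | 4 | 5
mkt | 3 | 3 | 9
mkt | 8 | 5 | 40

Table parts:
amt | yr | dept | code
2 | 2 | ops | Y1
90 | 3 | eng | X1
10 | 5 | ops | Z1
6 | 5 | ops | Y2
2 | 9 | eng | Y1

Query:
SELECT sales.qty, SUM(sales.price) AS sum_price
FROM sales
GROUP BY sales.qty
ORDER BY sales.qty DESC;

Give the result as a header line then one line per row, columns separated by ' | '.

After GROUP BY (4 rows):
sales.qty | sum_price
6 | 1
60 | 9
5 | 70
2 | 3
After ORDER BY (4 rows):
sales.qty | sum_price
60 | 9
6 | 1
5 | 70
2 | 3

== RESULT ==
sales.qty | sum_price
60 | 9
6 | 1
5 | 70
2 | 3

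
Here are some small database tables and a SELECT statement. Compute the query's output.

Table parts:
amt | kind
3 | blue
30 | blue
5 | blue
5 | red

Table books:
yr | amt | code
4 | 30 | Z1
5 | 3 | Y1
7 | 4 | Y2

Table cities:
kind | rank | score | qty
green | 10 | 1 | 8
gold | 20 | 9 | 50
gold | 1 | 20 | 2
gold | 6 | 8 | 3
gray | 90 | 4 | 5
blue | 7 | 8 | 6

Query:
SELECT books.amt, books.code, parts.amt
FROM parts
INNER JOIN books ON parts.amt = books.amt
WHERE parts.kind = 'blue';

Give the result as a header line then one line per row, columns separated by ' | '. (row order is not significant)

== RESULT ==
books.amt | books.code | parts.amt
3 | Y1 | 3
30 | Z1 | 30

Derivation:
After JOIN books (2 rows):
parts.amt | parts.kind | books.yr | books.amt | books.code
3 | blue | 5 | 3 | Y1
30 | blue | 4 | 30 | Z1
After WHERE (2 rows):
parts.amt | parts.kind | books.yr | books.amt | books.code
3 | blue | 5 | 3 | Y1
30 | blue | 4 | 30 | Z1
After SELECT (2 rows):
books.amt | books.code | parts.amt
3 | Y1 | 3
30 | Z1 | 30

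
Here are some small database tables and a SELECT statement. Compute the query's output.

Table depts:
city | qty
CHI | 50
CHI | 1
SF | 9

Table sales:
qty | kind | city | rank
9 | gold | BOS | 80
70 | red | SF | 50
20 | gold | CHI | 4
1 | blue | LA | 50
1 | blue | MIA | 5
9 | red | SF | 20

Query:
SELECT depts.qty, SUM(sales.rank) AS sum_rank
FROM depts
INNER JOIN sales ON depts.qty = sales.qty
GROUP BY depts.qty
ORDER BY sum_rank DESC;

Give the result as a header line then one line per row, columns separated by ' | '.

After JOIN sales (4 rows):
depts.city | depts.qty | sales.qty | sales.kind | sales.city | sales.rank
CHI | 1 | 1 | blue | LA | 50
CHI | 1 | 1 | blue | MIA | 5
SF | 9 | 9 | gold | BOS | 80
SF | 9 | 9 | red | SF | 20
After GROUP BY (2 rows):
depts.qty | sum_rank
1 | 55
9 | 100
After ORDER BY (2 rows):
depts.qty | sum_rank
9 | 100
1 | 55

== RESULT ==
depts.qty | sum_rank
9 | 100
1 | 55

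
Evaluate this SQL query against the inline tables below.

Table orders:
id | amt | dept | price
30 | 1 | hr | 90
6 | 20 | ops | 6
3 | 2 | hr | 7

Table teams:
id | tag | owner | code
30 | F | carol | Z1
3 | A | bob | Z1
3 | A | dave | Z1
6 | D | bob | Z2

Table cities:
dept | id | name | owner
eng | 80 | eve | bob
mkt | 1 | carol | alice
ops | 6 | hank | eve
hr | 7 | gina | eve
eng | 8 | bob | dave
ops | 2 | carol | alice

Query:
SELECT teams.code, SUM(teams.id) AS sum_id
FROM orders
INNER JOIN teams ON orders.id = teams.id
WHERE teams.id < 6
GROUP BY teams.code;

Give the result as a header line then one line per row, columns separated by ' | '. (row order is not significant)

== RESULT ==
teams.code | sum_id
Z1 | 6

Derivation:
After JOIN teams (4 rows):
orders.id | orders.amt | orders.dept | orders.price | teams.id | teams.tag | teams.owner | teams.code
30 | 1 | hr | 90 | 30 | F | carol | Z1
6 | 20 | ops | 6 | 6 | D | bob | Z2
3 | 2 | hr | 7 | 3 | A | bob | Z1
3 | 2 | hr | 7 | 3 | A | dave | Z1
After WHERE (2 rows):
orders.id | orders.amt | orders.dept | orders.price | teams.id | teams.tag | teams.owner | teams.code
3 | 2 | hr | 7 | 3 | A | bob | Z1
3 | 2 | hr | 7 | 3 | A | dave | Z1
After GROUP BY (1 rows):
teams.code | sum_id
Z1 | 6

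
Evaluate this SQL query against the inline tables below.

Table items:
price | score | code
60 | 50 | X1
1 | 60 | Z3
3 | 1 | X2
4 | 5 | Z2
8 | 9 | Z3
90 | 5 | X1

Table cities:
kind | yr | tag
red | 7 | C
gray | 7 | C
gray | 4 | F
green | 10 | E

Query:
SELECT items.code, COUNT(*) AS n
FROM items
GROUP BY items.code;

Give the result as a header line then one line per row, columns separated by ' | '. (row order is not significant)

== RESULT ==
items.code | n
X1 | 2
Z3 | 2
X2 | 1
Z2 | 1

Derivation:
After GROUP BY (4 rows):
items.code | n
X1 | 2
Z3 | 2
X2 | 1
Z2 | 1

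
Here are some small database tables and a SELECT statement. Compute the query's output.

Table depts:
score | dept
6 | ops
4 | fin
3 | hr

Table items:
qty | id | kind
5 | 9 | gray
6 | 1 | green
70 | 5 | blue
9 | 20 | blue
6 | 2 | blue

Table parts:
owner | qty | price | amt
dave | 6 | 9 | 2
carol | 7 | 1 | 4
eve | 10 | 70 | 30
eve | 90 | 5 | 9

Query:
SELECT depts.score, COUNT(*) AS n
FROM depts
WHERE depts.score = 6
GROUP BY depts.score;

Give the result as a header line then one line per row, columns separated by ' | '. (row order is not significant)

== RESULT ==
depts.score | n
6 | 1

Derivation:
After WHERE (1 rows):
depts.score | depts.dept
6 | ops
After GROUP BY (1 rows):
depts.score | n
6 | 1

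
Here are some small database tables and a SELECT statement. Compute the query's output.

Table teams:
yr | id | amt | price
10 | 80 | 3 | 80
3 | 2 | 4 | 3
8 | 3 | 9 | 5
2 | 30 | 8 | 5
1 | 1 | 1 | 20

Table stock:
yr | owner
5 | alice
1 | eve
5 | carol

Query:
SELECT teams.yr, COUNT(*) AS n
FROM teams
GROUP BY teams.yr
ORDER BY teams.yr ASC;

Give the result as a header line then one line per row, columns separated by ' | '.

== RESULT ==
teams.yr | n
1 | 1
2 | 1
3 | 1
8 | 1
10 | 1

Derivation:
After GROUP BY (5 rows):
teams.yr | n
10 | 1
3 | 1
8 | 1
2 | 1
1 | 1
After ORDER BY (5 rows):
teams.yr | n
1 | 1
2 | 1
3 | 1
8 | 1
10 | 1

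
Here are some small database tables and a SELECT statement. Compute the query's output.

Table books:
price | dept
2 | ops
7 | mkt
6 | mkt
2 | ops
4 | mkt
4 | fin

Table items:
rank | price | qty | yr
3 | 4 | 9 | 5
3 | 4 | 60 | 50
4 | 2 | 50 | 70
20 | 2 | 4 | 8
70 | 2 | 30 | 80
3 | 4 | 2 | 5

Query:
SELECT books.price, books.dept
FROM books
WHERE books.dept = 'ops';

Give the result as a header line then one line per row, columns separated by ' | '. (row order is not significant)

After WHERE (2 rows):
books.price | books.dept
2 | ops
2 | ops
After SELECT (2 rows):
books.price | books.dept
2 | ops
2 | ops

== RESULT ==
books.price | books.dept
2 | ops
2 | ops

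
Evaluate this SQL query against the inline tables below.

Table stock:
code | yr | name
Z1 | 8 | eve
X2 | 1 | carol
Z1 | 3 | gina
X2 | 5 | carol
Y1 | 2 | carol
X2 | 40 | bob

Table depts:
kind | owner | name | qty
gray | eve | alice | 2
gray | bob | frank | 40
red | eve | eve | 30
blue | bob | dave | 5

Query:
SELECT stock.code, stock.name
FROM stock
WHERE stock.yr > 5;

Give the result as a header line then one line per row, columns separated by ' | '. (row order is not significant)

After WHERE (2 rows):
stock.code | stock.yr | stock.name
Z1 | 8 | eve
X2 | 40 | bob
After SELECT (2 rows):
stock.code | stock.name
Z1 | eve
X2 | bob

== RESULT ==
stock.code | stock.name
Z1 | eve
X2 | bob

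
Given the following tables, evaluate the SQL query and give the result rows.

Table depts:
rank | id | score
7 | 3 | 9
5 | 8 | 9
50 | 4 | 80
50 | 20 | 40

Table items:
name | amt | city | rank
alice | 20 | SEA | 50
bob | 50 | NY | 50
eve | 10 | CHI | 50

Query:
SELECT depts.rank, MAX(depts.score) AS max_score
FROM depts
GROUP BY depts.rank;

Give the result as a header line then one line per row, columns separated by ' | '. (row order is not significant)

After GROUP BY (3 rows):
depts.rank | max_score
7 | 9
5 | 9
50 | 80

== RESULT ==
depts.rank | max_score
7 | 9
5 | 9
50 | 80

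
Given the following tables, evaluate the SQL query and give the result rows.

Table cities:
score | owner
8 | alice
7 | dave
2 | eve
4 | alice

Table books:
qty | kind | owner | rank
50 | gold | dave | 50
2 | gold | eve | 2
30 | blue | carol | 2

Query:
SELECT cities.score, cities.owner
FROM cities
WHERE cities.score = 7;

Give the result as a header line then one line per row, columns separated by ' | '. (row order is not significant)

After WHERE (1 rows):
cities.score | cities.owner
7 | dave
After SELECT (1 rows):
cities.score | cities.owner
7 | dave

== RESULT ==
cities.score | cities.owner
7 | dave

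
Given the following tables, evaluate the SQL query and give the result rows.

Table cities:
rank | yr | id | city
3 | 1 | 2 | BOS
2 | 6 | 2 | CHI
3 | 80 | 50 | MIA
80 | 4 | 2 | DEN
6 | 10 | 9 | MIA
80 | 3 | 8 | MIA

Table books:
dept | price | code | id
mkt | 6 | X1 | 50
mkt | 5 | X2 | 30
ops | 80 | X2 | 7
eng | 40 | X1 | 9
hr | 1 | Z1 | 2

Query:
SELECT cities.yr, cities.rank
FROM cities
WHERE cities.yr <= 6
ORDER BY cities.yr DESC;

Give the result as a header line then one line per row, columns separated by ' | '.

== RESULT ==
cities.yr | cities.rank
6 | 2
4 | 80
3 | 80
1 | 3

Derivation:
After WHERE (4 rows):
cities.rank | cities.yr | cities.id | cities.city
3 | 1 | 2 | BOS
2 | 6 | 2 | CHI
80 | 4 | 2 | DEN
80 | 3 | 8 | MIA
After SELECT (4 rows):
cities.yr | cities.rank
1 | 3
6 | 2
4 | 80
3 | 80
After ORDER BY (4 rows):
cities.yr | cities.rank
6 | 2
4 | 80
3 | 80
1 | 3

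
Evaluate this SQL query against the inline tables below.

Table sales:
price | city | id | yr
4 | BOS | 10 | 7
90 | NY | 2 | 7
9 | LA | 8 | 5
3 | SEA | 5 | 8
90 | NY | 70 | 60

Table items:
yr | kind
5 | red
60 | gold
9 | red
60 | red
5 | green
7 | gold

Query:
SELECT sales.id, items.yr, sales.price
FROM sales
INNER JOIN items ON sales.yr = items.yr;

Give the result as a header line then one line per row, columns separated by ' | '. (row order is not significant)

== RESULT ==
sales.id | items.yr | sales.price
10 | 7 | 4
2 | 7 | 90
8 | 5 | 9
8 | 5 | 9
70 | 60 | 90
70 | 60 | 90

Derivation:
After JOIN items (6 rows):
sales.price | sales.city | sales.id | sales.yr | items.yr | items.kind
4 | BOS | 10 | 7 | 7 | gold
90 | NY | 2 | 7 | 7 | gold
9 | LA | 8 | 5 | 5 | red
9 | LA | 8 | 5 | 5 | green
90 | NY | 70 | 60 | 60 | gold
90 | NY | 70 | 60 | 60 | red
After SELECT (6 rows):
sales.id | items.yr | sales.price
10 | 7 | 4
2 | 7 | 90
8 | 5 | 9
8 | 5 | 9
70 | 60 | 90
70 | 60 | 90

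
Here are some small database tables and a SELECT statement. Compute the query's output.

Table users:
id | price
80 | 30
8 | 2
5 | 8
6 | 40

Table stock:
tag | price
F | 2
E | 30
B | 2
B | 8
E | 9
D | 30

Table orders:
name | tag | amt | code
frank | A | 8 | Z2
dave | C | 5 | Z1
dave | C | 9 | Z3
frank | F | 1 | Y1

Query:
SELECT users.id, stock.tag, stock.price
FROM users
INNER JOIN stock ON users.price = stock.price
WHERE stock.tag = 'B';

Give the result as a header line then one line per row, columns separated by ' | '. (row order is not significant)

== RESULT ==
users.id | stock.tag | stock.price
8 | B | 2
5 | B | 8

Derivation:
After JOIN stock (5 rows):
users.id | users.price | stock.tag | stock.price
80 | 30 | E | 30
80 | 30 | D | 30
8 | 2 | F | 2
8 | 2 | B | 2
5 | 8 | B | 8
After WHERE (2 rows):
users.id | users.price | stock.tag | stock.price
8 | 2 | B | 2
5 | 8 | B | 8
After SELECT (2 rows):
users.id | stock.tag | stock.price
8 | B | 2
5 | B | 8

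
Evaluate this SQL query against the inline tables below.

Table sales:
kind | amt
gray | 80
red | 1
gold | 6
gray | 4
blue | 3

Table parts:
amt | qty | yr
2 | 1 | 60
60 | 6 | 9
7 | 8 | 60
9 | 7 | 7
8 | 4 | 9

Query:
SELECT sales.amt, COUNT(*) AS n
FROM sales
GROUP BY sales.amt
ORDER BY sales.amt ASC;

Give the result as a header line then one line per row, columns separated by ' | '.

After GROUP BY (5 rows):
sales.amt | n
80 | 1
1 | 1
6 | 1
4 | 1
3 | 1
After ORDER BY (5 rows):
sales.amt | n
1 | 1
3 | 1
4 | 1
6 | 1
80 | 1

== RESULT ==
sales.amt | n
1 | 1
3 | 1
4 | 1
6 | 1
80 | 1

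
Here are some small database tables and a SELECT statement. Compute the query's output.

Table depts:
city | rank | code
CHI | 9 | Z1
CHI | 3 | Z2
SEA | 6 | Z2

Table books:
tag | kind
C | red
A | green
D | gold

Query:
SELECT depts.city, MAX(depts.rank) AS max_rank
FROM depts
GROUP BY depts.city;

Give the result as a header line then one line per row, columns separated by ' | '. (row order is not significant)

After GROUP BY (2 rows):
depts.city | max_rank
CHI | 9
SEA | 6

== RESULT ==
depts.city | max_rank
CHI | 9
SEA | 6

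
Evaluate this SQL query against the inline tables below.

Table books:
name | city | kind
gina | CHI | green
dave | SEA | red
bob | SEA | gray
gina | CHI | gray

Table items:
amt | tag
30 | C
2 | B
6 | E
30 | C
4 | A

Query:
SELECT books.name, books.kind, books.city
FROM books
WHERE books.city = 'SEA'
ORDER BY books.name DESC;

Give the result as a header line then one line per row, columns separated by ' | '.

After WHERE (2 rows):
books.name | books.city | books.kind
dave | SEA | red
bob | SEA | gray
After SELECT (2 rows):
books.name | books.kind | books.city
dave | red | SEA
bob | gray | SEA
After ORDER BY (2 rows):
books.name | books.kind | books.city
dave | red | SEA
bob | gray | SEA

== RESULT ==
books.name | books.kind | books.city
dave | red | SEA
bob | gray | SEA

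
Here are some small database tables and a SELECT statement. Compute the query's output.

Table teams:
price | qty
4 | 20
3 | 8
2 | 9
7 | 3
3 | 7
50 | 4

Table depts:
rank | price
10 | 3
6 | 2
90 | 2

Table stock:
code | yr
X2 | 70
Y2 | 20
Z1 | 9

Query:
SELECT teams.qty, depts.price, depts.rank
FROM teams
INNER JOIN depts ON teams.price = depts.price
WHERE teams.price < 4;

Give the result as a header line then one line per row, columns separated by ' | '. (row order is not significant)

After JOIN depts (4 rows):
teams.price | teams.qty | depts.rank | depts.price
3 | 8 | 10 | 3
2 | 9 | 6 | 2
2 | 9 | 90 | 2
3 | 7 | 10 | 3
After WHERE (4 rows):
teams.price | teams.qty | depts.rank | depts.price
3 | 8 | 10 | 3
2 | 9 | 6 | 2
2 | 9 | 90 | 2
3 | 7 | 10 | 3
After SELECT (4 rows):
teams.qty | depts.price | depts.rank
8 | 3 | 10
9 | 2 | 6
9 | 2 | 90
7 | 3 | 10

== RESULT ==
teams.qty | depts.price | depts.rank
8 | 3 | 10
9 | 2 | 6
9 | 2 | 90
7 | 3 | 10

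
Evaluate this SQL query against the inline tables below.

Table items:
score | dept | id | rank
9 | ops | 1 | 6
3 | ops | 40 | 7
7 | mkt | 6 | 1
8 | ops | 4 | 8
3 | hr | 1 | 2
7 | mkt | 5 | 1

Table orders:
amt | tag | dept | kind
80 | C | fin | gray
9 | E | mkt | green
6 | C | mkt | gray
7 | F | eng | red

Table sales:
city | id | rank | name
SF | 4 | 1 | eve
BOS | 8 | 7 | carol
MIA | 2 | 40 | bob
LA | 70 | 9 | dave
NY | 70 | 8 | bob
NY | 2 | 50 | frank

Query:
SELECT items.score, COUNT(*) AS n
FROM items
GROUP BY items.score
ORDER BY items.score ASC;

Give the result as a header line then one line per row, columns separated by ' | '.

== RESULT ==
items.score | n
3 | 2
7 | 2
8 | 1
9 | 1

Derivation:
After GROUP BY (4 rows):
items.score | n
9 | 1
3 | 2
7 | 2
8 | 1
After ORDER BY (4 rows):
items.score | n
3 | 2
7 | 2
8 | 1
9 | 1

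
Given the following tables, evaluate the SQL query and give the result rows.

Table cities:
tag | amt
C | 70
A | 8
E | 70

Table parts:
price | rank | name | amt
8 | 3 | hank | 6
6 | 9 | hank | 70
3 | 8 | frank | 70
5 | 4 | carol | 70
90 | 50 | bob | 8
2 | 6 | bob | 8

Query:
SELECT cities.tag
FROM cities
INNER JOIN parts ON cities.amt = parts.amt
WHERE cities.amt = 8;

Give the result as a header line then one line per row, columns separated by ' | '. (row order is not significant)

== RESULT ==
cities.tag
A
A

Derivation:
After JOIN parts (8 rows):
cities.tag | cities.amt | parts.price | parts.rank | parts.name | parts.amt
C | 70 | 6 | 9 | hank | 70
C | 70 | 3 | 8 | frank | 70
C | 70 | 5 | 4 | carol | 70
A | 8 | 90 | 50 | bob | 8
A | 8 | 2 | 6 | bob | 8
E | 70 | 6 | 9 | hank | 70
E | 70 | 3 | 8 | frank | 70
E | 70 | 5 | 4 | carol | 70
After WHERE (2 rows):
cities.tag | cities.amt | parts.price | parts.rank | parts.name | parts.amt
A | 8 | 90 | 50 | bob | 8
A | 8 | 2 | 6 | bob | 8
After SELECT (2 rows):
cities.tag
A
A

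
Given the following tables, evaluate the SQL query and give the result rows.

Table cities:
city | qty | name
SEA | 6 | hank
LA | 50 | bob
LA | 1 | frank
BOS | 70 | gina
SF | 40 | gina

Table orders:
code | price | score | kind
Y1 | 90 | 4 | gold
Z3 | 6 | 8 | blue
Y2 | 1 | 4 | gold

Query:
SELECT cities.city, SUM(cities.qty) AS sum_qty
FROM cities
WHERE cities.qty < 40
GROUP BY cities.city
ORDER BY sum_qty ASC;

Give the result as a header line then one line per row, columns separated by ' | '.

== RESULT ==
cities.city | sum_qty
LA | 1
SEA | 6

Derivation:
After WHERE (2 rows):
cities.city | cities.qty | cities.name
SEA | 6 | hank
LA | 1 | frank
After GROUP BY (2 rows):
cities.city | sum_qty
SEA | 6
LA | 1
After ORDER BY (2 rows):
cities.city | sum_qty
LA | 1
SEA | 6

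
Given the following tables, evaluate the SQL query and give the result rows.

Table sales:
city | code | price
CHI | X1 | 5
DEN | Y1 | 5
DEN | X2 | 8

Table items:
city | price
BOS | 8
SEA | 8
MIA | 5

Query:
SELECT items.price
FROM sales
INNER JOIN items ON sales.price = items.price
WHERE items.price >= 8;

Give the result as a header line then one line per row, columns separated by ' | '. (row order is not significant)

After JOIN items (4 rows):
sales.city | sales.code | sales.price | items.city | items.price
CHI | X1 | 5 | MIA | 5
DEN | Y1 | 5 | MIA | 5
DEN | X2 | 8 | BOS | 8
DEN | X2 | 8 | SEA | 8
After WHERE (2 rows):
sales.city | sales.code | sales.price | items.city | items.price
DEN | X2 | 8 | BOS | 8
DEN | X2 | 8 | SEA | 8
After SELECT (2 rows):
items.price
8
8

== RESULT ==
items.price
8
8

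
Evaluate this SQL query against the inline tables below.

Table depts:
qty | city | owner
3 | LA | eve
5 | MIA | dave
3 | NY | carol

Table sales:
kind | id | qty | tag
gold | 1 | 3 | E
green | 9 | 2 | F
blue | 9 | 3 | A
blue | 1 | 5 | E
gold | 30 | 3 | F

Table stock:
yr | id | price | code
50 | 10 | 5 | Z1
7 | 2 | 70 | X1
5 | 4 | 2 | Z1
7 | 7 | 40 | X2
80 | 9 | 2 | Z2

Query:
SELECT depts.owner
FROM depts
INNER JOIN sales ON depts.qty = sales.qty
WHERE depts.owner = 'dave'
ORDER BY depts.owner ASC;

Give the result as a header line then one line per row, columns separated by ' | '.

After JOIN sales (7 rows):
depts.qty | depts.city | depts.owner | sales.kind | sales.id | sales.qty | sales.tag
3 | LA | eve | gold | 1 | 3 | E
3 | LA | eve | blue | 9 | 3 | A
3 | LA | eve | gold | 30 | 3 | F
5 | MIA | dave | blue | 1 | 5 | E
3 | NY | carol | gold | 1 | 3 | E
3 | NY | carol | blue | 9 | 3 | A
3 | NY | carol | gold | 30 | 3 | F
After WHERE (1 rows):
depts.qty | depts.city | depts.owner | sales.kind | sales.id | sales.qty | sales.tag
5 | MIA | dave | blue | 1 | 5 | E
After SELECT (1 rows):
depts.owner
dave
After ORDER BY (1 rows):
depts.owner
dave

== RESULT ==
depts.owner
dave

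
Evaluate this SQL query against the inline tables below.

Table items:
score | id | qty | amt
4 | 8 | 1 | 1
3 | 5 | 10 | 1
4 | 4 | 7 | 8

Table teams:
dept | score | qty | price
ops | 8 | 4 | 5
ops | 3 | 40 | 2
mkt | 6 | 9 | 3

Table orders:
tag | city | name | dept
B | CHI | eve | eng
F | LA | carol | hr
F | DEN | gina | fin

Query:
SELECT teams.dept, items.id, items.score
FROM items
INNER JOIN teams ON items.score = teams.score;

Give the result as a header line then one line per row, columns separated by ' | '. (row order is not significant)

After JOIN teams (1 rows):
items.score | items.id | items.qty | items.amt | teams.dept | teams.score | teams.qty | teams.price
3 | 5 | 10 | 1 | ops | 3 | 40 | 2
After SELECT (1 rows):
teams.dept | items.id | items.score
ops | 5 | 3

== RESULT ==
teams.dept | items.id | items.score
ops | 5 | 3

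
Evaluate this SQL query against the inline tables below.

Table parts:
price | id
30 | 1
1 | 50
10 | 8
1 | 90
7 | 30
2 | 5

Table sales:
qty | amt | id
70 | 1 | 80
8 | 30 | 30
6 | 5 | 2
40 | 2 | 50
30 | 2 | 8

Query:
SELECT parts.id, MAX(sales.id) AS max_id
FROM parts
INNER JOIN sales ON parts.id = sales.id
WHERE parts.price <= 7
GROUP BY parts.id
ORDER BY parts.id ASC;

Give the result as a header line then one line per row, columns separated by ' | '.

== RESULT ==
parts.id | max_id
30 | 30
50 | 50

Derivation:
After JOIN sales (3 rows):
parts.price | parts.id | sales.qty | sales.amt | sales.id
1 | 50 | 40 | 2 | 50
10 | 8 | 30 | 2 | 8
7 | 30 | 8 | 30 | 30
After WHERE (2 rows):
parts.price | parts.id | sales.qty | sales.amt | sales.id
1 | 50 | 40 | 2 | 50
7 | 30 | 8 | 30 | 30
After GROUP BY (2 rows):
parts.id | max_id
50 | 50
30 | 30
After ORDER BY (2 rows):
parts.id | max_id
30 | 30
50 | 50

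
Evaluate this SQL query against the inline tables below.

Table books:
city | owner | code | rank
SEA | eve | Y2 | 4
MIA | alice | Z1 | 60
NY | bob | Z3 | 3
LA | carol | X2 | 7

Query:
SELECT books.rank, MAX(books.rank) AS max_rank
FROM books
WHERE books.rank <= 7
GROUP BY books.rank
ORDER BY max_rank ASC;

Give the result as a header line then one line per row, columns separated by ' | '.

== RESULT ==
books.rank | max_rank
3 | 3
4 | 4
7 | 7

Derivation:
After WHERE (3 rows):
books.city | books.owner | books.code | books.rank
SEA | eve | Y2 | 4
NY | bob | Z3 | 3
LA | carol | X2 | 7
After GROUP BY (3 rows):
books.rank | max_rank
4 | 4
3 | 3
7 | 7
After ORDER BY (3 rows):
books.rank | max_rank
3 | 3
4 | 4
7 | 7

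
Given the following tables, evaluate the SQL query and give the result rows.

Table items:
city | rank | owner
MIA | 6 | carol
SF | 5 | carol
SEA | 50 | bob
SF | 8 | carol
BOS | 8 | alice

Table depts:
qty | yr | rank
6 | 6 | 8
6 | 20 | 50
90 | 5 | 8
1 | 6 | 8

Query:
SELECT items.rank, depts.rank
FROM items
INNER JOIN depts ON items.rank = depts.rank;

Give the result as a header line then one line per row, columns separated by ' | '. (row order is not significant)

After JOIN depts (7 rows):
items.city | items.rank | items.owner | depts.qty | depts.yr | depts.rank
SEA | 50 | bob | 6 | 20 | 50
SF | 8 | carol | 6 | 6 | 8
SF | 8 | carol | 90 | 5 | 8
SF | 8 | carol | 1 | 6 | 8
BOS | 8 | alice | 6 | 6 | 8
BOS | 8 | alice | 90 | 5 | 8
BOS | 8 | alice | 1 | 6 | 8
After SELECT (7 rows):
items.rank | depts.rank
50 | 50
8 | 8
8 | 8
8 | 8
8 | 8
8 | 8
8 | 8

== RESULT ==
items.rank | depts.rank
50 | 50
8 | 8
8 | 8
8 | 8
8 | 8
8 | 8
8 | 8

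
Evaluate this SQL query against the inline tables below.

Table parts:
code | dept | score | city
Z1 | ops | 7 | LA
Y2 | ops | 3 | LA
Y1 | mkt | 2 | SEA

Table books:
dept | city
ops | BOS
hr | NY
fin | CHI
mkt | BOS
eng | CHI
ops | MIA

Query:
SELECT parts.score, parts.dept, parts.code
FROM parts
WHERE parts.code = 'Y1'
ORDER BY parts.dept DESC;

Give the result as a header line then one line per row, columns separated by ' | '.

== RESULT ==
parts.score | parts.dept | parts.code
2 | mkt | Y1

Derivation:
After WHERE (1 rows):
parts.code | parts.dept | parts.score | parts.city
Y1 | mkt | 2 | SEA
After SELECT (1 rows):
parts.score | parts.dept | parts.code
2 | mkt | Y1
After ORDER BY (1 rows):
parts.score | parts.dept | parts.code
2 | mkt | Y1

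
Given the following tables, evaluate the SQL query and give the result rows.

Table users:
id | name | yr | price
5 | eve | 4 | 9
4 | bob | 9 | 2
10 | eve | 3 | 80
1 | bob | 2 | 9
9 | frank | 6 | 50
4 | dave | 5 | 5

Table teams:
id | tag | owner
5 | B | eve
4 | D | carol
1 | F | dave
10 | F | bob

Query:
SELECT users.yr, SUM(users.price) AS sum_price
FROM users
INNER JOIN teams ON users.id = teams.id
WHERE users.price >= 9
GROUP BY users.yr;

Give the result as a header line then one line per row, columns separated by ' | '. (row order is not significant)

After JOIN teams (5 rows):
users.id | users.name | users.yr | users.price | teams.id | teams.tag | teams.owner
5 | eve | 4 | 9 | 5 | B | eve
4 | bob | 9 | 2 | 4 | D | carol
10 | eve | 3 | 80 | 10 | F | bob
1 | bob | 2 | 9 | 1 | F | dave
4 | dave | 5 | 5 | 4 | D | carol
After WHERE (3 rows):
users.id | users.name | users.yr | users.price | teams.id | teams.tag | teams.owner
5 | eve | 4 | 9 | 5 | B | eve
10 | eve | 3 | 80 | 10 | F | bob
1 | bob | 2 | 9 | 1 | F | dave
After GROUP BY (3 rows):
users.yr | sum_price
4 | 9
3 | 80
2 | 9

== RESULT ==
users.yr | sum_price
4 | 9
3 | 80
2 | 9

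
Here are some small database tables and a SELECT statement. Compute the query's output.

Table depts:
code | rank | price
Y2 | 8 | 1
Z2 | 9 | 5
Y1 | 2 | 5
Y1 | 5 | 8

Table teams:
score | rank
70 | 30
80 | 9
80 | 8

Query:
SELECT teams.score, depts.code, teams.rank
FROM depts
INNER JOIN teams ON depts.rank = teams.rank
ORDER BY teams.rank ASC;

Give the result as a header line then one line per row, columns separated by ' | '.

After JOIN teams (2 rows):
depts.code | depts.rank | depts.price | teams.score | teams.rank
Y2 | 8 | 1 | 80 | 8
Z2 | 9 | 5 | 80 | 9
After SELECT (2 rows):
teams.score | depts.code | teams.rank
80 | Y2 | 8
80 | Z2 | 9
After ORDER BY (2 rows):
teams.score | depts.code | teams.rank
80 | Y2 | 8
80 | Z2 | 9

== RESULT ==
teams.score | depts.code | teams.rank
80 | Y2 | 8
80 | Z2 | 9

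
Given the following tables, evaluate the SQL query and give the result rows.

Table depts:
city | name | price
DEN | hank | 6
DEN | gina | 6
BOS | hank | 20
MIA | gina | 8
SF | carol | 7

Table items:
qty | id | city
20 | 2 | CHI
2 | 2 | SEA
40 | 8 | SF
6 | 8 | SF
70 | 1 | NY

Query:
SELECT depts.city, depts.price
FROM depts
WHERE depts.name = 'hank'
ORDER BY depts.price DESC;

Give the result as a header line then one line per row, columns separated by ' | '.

After WHERE (2 rows):
depts.city | depts.name | depts.price
DEN | hank | 6
BOS | hank | 20
After SELECT (2 rows):
depts.city | depts.price
DEN | 6
BOS | 20
After ORDER BY (2 rows):
depts.city | depts.price
BOS | 20
DEN | 6

== RESULT ==
depts.city | depts.price
BOS | 20
DEN | 6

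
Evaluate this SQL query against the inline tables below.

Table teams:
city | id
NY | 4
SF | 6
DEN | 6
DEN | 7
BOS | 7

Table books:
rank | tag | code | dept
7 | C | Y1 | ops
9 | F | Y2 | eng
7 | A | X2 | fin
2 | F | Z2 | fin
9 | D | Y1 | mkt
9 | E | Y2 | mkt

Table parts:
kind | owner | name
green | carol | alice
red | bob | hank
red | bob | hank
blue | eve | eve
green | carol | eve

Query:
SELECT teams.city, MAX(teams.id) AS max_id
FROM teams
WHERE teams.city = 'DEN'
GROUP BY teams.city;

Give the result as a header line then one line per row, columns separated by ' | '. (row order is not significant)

== RESULT ==
teams.city | max_id
DEN | 7

Derivation:
After WHERE (2 rows):
teams.city | teams.id
DEN | 6
DEN | 7
After GROUP BY (1 rows):
teams.city | max_id
DEN | 7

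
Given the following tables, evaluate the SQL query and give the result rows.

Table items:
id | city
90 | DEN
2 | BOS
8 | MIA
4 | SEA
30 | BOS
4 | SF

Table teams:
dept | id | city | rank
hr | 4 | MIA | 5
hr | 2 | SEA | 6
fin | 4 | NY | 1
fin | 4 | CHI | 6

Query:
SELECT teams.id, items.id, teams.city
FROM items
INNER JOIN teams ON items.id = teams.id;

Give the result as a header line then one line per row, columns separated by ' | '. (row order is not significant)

After JOIN teams (7 rows):
items.id | items.city | teams.dept | teams.id | teams.city | teams.rank
2 | BOS | hr | 2 | SEA | 6
4 | SEA | hr | 4 | MIA | 5
4 | SEA | fin | 4 | NY | 1
4 | SEA | fin | 4 | CHI | 6
4 | SF | hr | 4 | MIA | 5
4 | SF | fin | 4 | NY | 1
4 | SF | fin | 4 | CHI | 6
After SELECT (7 rows):
teams.id | items.id | teams.city
2 | 2 | SEA
4 | 4 | MIA
4 | 4 | NY
4 | 4 | CHI
4 | 4 | MIA
4 | 4 | NY
4 | 4 | CHI

== RESULT ==
teams.id | items.id | teams.city
2 | 2 | SEA
4 | 4 | MIA
4 | 4 | NY
4 | 4 | CHI
4 | 4 | MIA
4 | 4 | NY
4 | 4 | CHI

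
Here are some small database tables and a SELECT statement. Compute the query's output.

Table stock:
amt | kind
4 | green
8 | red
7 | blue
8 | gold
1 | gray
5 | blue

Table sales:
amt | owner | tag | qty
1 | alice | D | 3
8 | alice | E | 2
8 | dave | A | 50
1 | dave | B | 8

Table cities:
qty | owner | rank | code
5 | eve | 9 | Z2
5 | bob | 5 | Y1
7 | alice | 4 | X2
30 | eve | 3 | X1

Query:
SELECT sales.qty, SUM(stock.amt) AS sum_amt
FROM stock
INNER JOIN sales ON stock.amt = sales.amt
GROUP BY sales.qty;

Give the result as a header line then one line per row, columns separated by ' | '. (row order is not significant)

== RESULT ==
sales.qty | sum_amt
2 | 16
50 | 16
3 | 1
8 | 1

Derivation:
After JOIN sales (6 rows):
stock.amt | stock.kind | sales.amt | sales.owner | sales.tag | sales.qty
8 | red | 8 | alice | E | 2
8 | red | 8 | dave | A | 50
8 | gold | 8 | alice | E | 2
8 | gold | 8 | dave | A | 50
1 | gray | 1 | alice | D | 3
1 | gray | 1 | dave | B | 8
After GROUP BY (4 rows):
sales.qty | sum_amt
2 | 16
50 | 16
3 | 1
8 | 1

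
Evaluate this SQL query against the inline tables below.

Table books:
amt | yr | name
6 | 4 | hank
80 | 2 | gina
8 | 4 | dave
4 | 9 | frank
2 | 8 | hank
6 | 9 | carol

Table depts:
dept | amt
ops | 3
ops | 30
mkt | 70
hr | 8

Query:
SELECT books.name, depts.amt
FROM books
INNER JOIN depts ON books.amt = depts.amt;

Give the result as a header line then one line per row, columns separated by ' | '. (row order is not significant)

== RESULT ==
books.name | depts.amt
dave | 8

Derivation:
After JOIN depts (1 rows):
books.amt | books.yr | books.name | depts.dept | depts.amt
8 | 4 | dave | hr | 8
After SELECT (1 rows):
books.name | depts.amt
dave | 8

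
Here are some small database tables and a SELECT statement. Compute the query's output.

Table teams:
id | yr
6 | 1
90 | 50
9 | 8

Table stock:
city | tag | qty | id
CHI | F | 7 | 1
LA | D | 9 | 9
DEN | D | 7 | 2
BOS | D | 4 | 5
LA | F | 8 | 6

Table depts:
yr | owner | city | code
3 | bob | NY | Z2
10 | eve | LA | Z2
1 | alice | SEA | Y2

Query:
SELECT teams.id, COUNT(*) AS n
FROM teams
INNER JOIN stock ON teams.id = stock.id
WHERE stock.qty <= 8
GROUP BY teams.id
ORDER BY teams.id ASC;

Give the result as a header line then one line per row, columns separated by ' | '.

== RESULT ==
teams.id | n
6 | 1

Derivation:
After JOIN stock (2 rows):
teams.id | teams.yr | stock.city | stock.tag | stock.qty | stock.id
6 | 1 | LA | F | 8 | 6
9 | 8 | LA | D | 9 | 9
After WHERE (1 rows):
teams.id | teams.yr | stock.city | stock.tag | stock.qty | stock.id
6 | 1 | LA | F | 8 | 6
After GROUP BY (1 rows):
teams.id | n
6 | 1
After ORDER BY (1 rows):
teams.id | n
6 | 1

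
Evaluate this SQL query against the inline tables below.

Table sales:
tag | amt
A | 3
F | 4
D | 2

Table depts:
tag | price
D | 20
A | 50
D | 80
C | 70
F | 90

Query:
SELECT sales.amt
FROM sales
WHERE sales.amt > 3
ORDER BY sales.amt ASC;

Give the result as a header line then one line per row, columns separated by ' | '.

After WHERE (1 rows):
sales.tag | sales.amt
F | 4
After SELECT (1 rows):
sales.amt
4
After ORDER BY (1 rows):
sales.amt
4

== RESULT ==
sales.amt
4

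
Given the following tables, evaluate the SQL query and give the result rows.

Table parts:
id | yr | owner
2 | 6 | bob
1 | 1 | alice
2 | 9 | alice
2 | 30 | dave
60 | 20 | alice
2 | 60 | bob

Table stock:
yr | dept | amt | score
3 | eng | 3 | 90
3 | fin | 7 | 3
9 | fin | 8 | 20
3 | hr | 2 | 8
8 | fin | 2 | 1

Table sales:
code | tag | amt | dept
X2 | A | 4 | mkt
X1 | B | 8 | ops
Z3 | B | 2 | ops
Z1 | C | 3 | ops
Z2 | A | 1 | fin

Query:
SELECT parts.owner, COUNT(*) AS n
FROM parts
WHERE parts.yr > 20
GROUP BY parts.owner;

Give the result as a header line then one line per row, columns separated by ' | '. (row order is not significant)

== RESULT ==
parts.owner | n
dave | 1
bob | 1

Derivation:
After WHERE (2 rows):
parts.id | parts.yr | parts.owner
2 | 30 | dave
2 | 60 | bob
After GROUP BY (2 rows):
parts.owner | n
dave | 1
bob | 1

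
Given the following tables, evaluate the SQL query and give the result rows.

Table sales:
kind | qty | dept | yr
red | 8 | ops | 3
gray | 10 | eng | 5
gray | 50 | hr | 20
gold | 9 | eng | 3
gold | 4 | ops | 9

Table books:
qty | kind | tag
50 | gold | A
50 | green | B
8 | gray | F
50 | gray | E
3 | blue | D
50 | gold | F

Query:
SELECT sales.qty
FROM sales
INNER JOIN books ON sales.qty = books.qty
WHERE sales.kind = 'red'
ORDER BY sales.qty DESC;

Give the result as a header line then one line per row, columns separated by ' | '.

== RESULT ==
sales.qty
8

Derivation:
After JOIN books (5 rows):
sales.kind | sales.qty | sales.dept | sales.yr | books.qty | books.kind | books.tag
red | 8 | ops | 3 | 8 | gray | F
gray | 50 | hr | 20 | 50 | gold | A
gray | 50 | hr | 20 | 50 | green | B
gray | 50 | hr | 20 | 50 | gray | E
gray | 50 | hr | 20 | 50 | gold | F
After WHERE (1 rows):
sales.kind | sales.qty | sales.dept | sales.yr | books.qty | books.kind | books.tag
red | 8 | ops | 3 | 8 | gray | F
After SELECT (1 rows):
sales.qty
8
After ORDER BY (1 rows):
sales.qty
8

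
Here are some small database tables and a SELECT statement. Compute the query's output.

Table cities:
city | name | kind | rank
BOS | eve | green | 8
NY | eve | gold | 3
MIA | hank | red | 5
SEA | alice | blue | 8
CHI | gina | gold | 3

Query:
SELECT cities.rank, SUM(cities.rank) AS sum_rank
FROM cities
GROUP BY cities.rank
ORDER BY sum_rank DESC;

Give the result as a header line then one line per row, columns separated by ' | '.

After GROUP BY (3 rows):
cities.rank | sum_rank
8 | 16
3 | 6
5 | 5
After ORDER BY (3 rows):
cities.rank | sum_rank
8 | 16
3 | 6
5 | 5

== RESULT ==
cities.rank | sum_rank
8 | 16
3 | 6
5 | 5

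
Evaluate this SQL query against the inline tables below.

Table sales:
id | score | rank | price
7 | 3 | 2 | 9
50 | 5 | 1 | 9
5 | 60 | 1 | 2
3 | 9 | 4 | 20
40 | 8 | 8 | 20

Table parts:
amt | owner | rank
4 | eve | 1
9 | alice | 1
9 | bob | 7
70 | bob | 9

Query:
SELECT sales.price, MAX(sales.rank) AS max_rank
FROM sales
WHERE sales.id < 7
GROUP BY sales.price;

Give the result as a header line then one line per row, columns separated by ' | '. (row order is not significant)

After WHERE (2 rows):
sales.id | sales.score | sales.rank | sales.price
5 | 60 | 1 | 2
3 | 9 | 4 | 20
After GROUP BY (2 rows):
sales.price | max_rank
2 | 1
20 | 4

== RESULT ==
sales.price | max_rank
2 | 1
20 | 4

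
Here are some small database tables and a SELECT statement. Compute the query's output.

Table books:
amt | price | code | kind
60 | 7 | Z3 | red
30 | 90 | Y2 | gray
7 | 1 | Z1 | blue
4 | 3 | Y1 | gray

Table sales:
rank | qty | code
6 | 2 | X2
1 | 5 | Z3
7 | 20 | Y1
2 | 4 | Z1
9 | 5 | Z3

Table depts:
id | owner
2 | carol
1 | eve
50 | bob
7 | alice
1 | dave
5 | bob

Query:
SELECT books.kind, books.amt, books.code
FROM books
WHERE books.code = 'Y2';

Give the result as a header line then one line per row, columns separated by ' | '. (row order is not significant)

== RESULT ==
books.kind | books.amt | books.code
gray | 30 | Y2

Derivation:
After WHERE (1 rows):
books.amt | books.price | books.code | books.kind
30 | 90 | Y2 | gray
After SELECT (1 rows):
books.kind | books.amt | books.code
gray | 30 | Y2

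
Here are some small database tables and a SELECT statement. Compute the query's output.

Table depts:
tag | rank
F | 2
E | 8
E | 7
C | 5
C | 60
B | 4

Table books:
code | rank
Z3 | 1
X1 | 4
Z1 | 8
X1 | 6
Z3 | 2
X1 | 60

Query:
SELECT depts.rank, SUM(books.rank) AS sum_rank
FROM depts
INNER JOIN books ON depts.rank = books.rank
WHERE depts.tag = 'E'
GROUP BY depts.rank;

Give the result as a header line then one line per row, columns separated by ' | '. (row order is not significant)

== RESULT ==
depts.rank | sum_rank
8 | 8

Derivation:
After JOIN books (4 rows):
depts.tag | depts.rank | books.code | books.rank
F | 2 | Z3 | 2
E | 8 | Z1 | 8
C | 60 | X1 | 60
B | 4 | X1 | 4
After WHERE (1 rows):
depts.tag | depts.rank | books.code | books.rank
E | 8 | Z1 | 8
After GROUP BY (1 rows):
depts.rank | sum_rank
8 | 8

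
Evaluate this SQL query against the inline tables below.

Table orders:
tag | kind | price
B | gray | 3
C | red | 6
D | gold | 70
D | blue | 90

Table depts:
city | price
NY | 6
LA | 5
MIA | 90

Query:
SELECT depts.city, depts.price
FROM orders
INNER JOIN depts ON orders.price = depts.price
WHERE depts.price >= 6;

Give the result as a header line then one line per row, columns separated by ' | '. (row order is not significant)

After JOIN depts (2 rows):
orders.tag | orders.kind | orders.price | depts.city | depts.price
C | red | 6 | NY | 6
D | blue | 90 | MIA | 90
After WHERE (2 rows):
orders.tag | orders.kind | orders.price | depts.city | depts.price
C | red | 6 | NY | 6
D | blue | 90 | MIA | 90
After SELECT (2 rows):
depts.city | depts.price
NY | 6
MIA | 90

== RESULT ==
depts.city | depts.price
NY | 6
MIA | 90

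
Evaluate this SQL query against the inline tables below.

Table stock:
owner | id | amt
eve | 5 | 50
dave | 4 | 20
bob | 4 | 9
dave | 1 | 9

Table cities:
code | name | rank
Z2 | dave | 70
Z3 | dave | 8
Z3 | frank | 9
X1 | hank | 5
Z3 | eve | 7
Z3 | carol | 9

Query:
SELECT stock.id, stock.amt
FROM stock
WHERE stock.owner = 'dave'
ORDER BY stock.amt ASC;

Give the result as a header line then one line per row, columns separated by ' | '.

== RESULT ==
stock.id | stock.amt
1 | 9
4 | 20

Derivation:
After WHERE (2 rows):
stock.owner | stock.id | stock.amt
dave | 4 | 20
dave | 1 | 9
After SELECT (2 rows):
stock.id | stock.amt
4 | 20
1 | 9
After ORDER BY (2 rows):
stock.id | stock.amt
1 | 9
4 | 20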